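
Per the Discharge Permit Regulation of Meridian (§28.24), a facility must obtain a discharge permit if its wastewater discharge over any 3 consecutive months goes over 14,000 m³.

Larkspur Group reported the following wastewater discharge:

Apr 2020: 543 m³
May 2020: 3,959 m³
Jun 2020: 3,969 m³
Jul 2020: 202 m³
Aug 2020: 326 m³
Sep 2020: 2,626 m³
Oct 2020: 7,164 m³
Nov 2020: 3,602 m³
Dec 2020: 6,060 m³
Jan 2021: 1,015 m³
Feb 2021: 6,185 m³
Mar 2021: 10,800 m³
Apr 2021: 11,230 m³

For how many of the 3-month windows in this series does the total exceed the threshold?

Apr 2020–Jun 2020: 543 m³ + 3,959 m³ + 3,969 m³ = 8,471 m³ (under)
May 2020–Jul 2020: 3,959 m³ + 3,969 m³ + 202 m³ = 8,130 m³ (under)
Jun 2020–Aug 2020: 3,969 m³ + 202 m³ + 326 m³ = 4,497 m³ (under)
Jul 2020–Sep 2020: 202 m³ + 326 m³ + 2,626 m³ = 3,154 m³ (under)
Aug 2020–Oct 2020: 326 m³ + 2,626 m³ + 7,164 m³ = 10,116 m³ (under)
Sep 2020–Nov 2020: 2,626 m³ + 7,164 m³ + 3,602 m³ = 13,392 m³ (under)
Oct 2020–Dec 2020: 7,164 m³ + 3,602 m³ + 6,060 m³ = 16,826 m³ (over)
Nov 2020–Jan 2021: 3,602 m³ + 6,060 m³ + 1,015 m³ = 10,677 m³ (under)
Dec 2020–Feb 2021: 6,060 m³ + 1,015 m³ + 6,185 m³ = 13,260 m³ (under)
Jan 2021–Mar 2021: 1,015 m³ + 6,185 m³ + 10,800 m³ = 18,000 m³ (over)
Feb 2021–Apr 2021: 6,185 m³ + 10,800 m³ + 11,230 m³ = 28,215 m³ (over)
3 windows exceed the threshold.

3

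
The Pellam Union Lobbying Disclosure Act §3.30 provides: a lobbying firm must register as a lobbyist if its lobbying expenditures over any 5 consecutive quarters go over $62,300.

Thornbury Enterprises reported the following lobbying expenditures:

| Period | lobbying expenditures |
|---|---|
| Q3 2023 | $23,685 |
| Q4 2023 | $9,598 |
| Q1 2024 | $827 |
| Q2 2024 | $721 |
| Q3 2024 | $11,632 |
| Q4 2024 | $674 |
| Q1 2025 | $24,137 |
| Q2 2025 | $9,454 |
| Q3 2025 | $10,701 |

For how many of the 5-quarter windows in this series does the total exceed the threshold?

Q3 2023–Q3 2024: $23,685 + $9,598 + $827 + $721 + $11,632 = $46,463 (under)
Q4 2023–Q4 2024: $9,598 + $827 + $721 + $11,632 + $674 = $23,452 (under)
Q1 2024–Q1 2025: $827 + $721 + $11,632 + $674 + $24,137 = $37,991 (under)
Q2 2024–Q2 2025: $721 + $11,632 + $674 + $24,137 + $9,454 = $46,618 (under)
Q3 2024–Q3 2025: $11,632 + $674 + $24,137 + $9,454 + $10,701 = $56,598 (under)
0 windows exceed the threshold.

0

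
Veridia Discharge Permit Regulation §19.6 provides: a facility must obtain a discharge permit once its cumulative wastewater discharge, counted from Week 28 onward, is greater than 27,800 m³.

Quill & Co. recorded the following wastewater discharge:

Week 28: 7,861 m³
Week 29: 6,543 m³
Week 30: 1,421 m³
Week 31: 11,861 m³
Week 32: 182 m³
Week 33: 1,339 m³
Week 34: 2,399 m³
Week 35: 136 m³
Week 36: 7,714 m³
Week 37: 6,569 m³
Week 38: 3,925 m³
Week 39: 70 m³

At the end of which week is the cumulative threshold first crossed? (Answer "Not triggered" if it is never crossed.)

Through Week 28: 7,861 m³
Through Week 29: 14,404 m³
Through Week 30: 15,825 m³
Through Week 31: 27,686 m³
Through Week 32: 27,868 m³ ← exceeds threshold

Week 32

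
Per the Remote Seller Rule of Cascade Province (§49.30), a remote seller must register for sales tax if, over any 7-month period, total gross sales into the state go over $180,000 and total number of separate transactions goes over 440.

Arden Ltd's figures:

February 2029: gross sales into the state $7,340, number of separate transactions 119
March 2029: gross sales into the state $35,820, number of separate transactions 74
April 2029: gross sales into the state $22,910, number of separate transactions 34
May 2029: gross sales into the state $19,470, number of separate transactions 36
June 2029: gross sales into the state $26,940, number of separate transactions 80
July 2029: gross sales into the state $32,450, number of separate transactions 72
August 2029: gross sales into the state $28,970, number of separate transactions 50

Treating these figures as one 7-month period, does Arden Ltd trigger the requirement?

No

Total gross sales into the state: $7,340 + $35,820 + $22,910 + $19,470 + $26,940 + $32,450 + $28,970 = $173,900 (≤ $180,000).
Total number of separate transactions: 119 + 74 + 34 + 36 + 80 + 72 + 50 = 465 (> 440).
The test is 'and': the rule requires both, and at least one is not exceeded.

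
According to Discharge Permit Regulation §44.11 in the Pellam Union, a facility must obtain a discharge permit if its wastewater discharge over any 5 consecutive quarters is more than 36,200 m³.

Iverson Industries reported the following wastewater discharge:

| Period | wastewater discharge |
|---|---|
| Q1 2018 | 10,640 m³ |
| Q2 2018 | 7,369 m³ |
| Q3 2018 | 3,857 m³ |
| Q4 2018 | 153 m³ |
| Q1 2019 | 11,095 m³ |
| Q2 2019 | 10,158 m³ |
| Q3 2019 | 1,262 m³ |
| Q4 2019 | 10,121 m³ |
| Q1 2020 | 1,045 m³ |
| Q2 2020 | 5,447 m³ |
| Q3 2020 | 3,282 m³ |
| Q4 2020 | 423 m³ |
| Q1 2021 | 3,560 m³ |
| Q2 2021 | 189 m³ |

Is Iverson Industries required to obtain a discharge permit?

Q1 2018–Q1 2019: 10,640 m³ + 7,369 m³ + 3,857 m³ + 153 m³ + 11,095 m³ = 33,114 m³ (under)
Q2 2018–Q2 2019: 7,369 m³ + 3,857 m³ + 153 m³ + 11,095 m³ + 10,158 m³ = 32,632 m³ (under)
Q3 2018–Q3 2019: 3,857 m³ + 153 m³ + 11,095 m³ + 10,158 m³ + 1,262 m³ = 26,525 m³ (under)
Q4 2018–Q4 2019: 153 m³ + 11,095 m³ + 10,158 m³ + 1,262 m³ + 10,121 m³ = 32,789 m³ (under)
Q1 2019–Q1 2020: 11,095 m³ + 10,158 m³ + 1,262 m³ + 10,121 m³ + 1,045 m³ = 33,681 m³ (under)
Q2 2019–Q2 2020: 10,158 m³ + 1,262 m³ + 10,121 m³ + 1,045 m³ + 5,447 m³ = 28,033 m³ (under)
Q3 2019–Q3 2020: 1,262 m³ + 10,121 m³ + 1,045 m³ + 5,447 m³ + 3,282 m³ = 21,157 m³ (under)
Q4 2019–Q4 2020: 10,121 m³ + 1,045 m³ + 5,447 m³ + 3,282 m³ + 423 m³ = 20,318 m³ (under)
Q1 2020–Q1 2021: 1,045 m³ + 5,447 m³ + 3,282 m³ + 423 m³ + 3,560 m³ = 13,757 m³ (under)
Q2 2020–Q2 2021: 5,447 m³ + 3,282 m³ + 423 m³ + 3,560 m³ + 189 m³ = 12,901 m³ (under)
No window exceeds 36,200 m³.

No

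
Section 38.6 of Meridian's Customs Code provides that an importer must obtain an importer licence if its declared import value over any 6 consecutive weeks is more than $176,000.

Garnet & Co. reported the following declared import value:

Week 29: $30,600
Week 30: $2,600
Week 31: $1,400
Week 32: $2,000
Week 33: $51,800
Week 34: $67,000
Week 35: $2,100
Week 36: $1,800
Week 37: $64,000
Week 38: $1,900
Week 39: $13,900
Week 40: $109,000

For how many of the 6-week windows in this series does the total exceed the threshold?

3

Week 29–Week 34: $30,600 + $2,600 + $1,400 + $2,000 + $51,800 + $67,000 = $155,400 (under)
Week 30–Week 35: $2,600 + $1,400 + $2,000 + $51,800 + $67,000 + $2,100 = $126,900 (under)
Week 31–Week 36: $1,400 + $2,000 + $51,800 + $67,000 + $2,100 + $1,800 = $126,100 (under)
Week 32–Week 37: $2,000 + $51,800 + $67,000 + $2,100 + $1,800 + $64,000 = $188,700 (over)
Week 33–Week 38: $51,800 + $67,000 + $2,100 + $1,800 + $64,000 + $1,900 = $188,600 (over)
Week 34–Week 39: $67,000 + $2,100 + $1,800 + $64,000 + $1,900 + $13,900 = $150,700 (under)
Week 35–Week 40: $2,100 + $1,800 + $64,000 + $1,900 + $13,900 + $109,000 = $192,700 (over)
3 windows exceed the threshold.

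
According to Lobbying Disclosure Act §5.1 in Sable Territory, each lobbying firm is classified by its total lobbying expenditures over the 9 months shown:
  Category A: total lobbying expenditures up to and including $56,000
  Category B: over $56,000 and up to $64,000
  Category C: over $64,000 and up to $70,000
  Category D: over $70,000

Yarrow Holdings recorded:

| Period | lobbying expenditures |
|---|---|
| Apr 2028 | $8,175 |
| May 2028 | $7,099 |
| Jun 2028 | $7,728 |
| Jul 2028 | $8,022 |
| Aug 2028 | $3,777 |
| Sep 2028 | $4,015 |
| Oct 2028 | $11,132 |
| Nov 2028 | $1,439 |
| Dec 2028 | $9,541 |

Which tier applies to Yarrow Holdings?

Total lobbying expenditures: $8,175 + $7,099 + $7,728 + $8,022 + $3,777 + $4,015 + $11,132 + $1,439 + $9,541 = $60,928.
$56,000 < $60,928 ≤ $64,000, so Category B applies.

Category B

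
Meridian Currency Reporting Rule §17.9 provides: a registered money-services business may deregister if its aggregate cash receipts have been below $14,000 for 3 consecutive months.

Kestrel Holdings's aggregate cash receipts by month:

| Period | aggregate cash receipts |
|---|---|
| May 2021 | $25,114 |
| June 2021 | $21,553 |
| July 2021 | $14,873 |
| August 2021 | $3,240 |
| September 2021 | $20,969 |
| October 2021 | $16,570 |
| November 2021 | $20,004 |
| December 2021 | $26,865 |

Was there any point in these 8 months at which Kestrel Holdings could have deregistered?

Months below $14,000: August 2021.
Longest run of consecutive months below the threshold: 1.
1 < 3, so Kestrel Holdings never became eligible.

No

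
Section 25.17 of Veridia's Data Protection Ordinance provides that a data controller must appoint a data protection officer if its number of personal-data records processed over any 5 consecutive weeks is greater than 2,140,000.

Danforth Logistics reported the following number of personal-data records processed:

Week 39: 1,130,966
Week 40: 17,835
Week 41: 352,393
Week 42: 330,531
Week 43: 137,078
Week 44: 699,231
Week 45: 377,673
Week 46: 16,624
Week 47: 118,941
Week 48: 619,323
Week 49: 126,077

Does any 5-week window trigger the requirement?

Week 39–Week 43: 1,130,966 + 17,835 + 352,393 + 330,531 + 137,078 = 1,968,803 (under)
Week 40–Week 44: 17,835 + 352,393 + 330,531 + 137,078 + 699,231 = 1,537,068 (under)
Week 41–Week 45: 352,393 + 330,531 + 137,078 + 699,231 + 377,673 = 1,896,906 (under)
Week 42–Week 46: 330,531 + 137,078 + 699,231 + 377,673 + 16,624 = 1,561,137 (under)
Week 43–Week 47: 137,078 + 699,231 + 377,673 + 16,624 + 118,941 = 1,349,547 (under)
Week 44–Week 48: 699,231 + 377,673 + 16,624 + 118,941 + 619,323 = 1,831,792 (under)
Week 45–Week 49: 377,673 + 16,624 + 118,941 + 619,323 + 126,077 = 1,258,638 (under)
No window exceeds 2,140,000.

No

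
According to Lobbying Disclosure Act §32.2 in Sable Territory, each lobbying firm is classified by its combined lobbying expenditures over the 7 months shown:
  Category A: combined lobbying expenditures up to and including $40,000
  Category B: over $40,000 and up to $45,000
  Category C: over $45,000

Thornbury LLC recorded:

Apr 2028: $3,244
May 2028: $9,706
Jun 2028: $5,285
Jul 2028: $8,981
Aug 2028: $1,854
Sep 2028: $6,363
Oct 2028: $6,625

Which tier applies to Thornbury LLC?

Category B

Combined lobbying expenditures: $3,244 + $9,706 + $5,285 + $8,981 + $1,854 + $6,363 + $6,625 = $42,058.
$40,000 < $42,058 ≤ $45,000, so Category B applies.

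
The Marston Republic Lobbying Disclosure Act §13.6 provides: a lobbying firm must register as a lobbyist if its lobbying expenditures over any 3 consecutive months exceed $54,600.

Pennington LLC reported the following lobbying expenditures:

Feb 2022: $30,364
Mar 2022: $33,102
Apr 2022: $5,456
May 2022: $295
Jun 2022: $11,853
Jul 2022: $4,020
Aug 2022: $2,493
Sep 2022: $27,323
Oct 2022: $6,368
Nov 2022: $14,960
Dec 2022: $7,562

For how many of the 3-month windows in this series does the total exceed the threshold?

1

Feb 2022–Apr 2022: $30,364 + $33,102 + $5,456 = $68,922 (over)
Mar 2022–May 2022: $33,102 + $5,456 + $295 = $38,853 (under)
Apr 2022–Jun 2022: $5,456 + $295 + $11,853 = $17,604 (under)
May 2022–Jul 2022: $295 + $11,853 + $4,020 = $16,168 (under)
Jun 2022–Aug 2022: $11,853 + $4,020 + $2,493 = $18,366 (under)
Jul 2022–Sep 2022: $4,020 + $2,493 + $27,323 = $33,836 (under)
Aug 2022–Oct 2022: $2,493 + $27,323 + $6,368 = $36,184 (under)
Sep 2022–Nov 2022: $27,323 + $6,368 + $14,960 = $48,651 (under)
Oct 2022–Dec 2022: $6,368 + $14,960 + $7,562 = $28,890 (under)
1 window exceeds the threshold.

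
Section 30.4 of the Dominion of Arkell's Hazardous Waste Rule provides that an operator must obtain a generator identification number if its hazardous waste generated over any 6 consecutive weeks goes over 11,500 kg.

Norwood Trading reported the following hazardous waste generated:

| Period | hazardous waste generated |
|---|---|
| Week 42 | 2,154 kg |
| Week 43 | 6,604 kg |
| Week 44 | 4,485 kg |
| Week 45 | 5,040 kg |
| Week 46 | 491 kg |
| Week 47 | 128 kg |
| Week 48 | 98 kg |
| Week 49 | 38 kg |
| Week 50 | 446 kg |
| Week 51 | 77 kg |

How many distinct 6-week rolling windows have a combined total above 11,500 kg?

Week 42–Week 47: 2,154 kg + 6,604 kg + 4,485 kg + 5,040 kg + 491 kg + 128 kg = 18,902 kg (over)
Week 43–Week 48: 6,604 kg + 4,485 kg + 5,040 kg + 491 kg + 128 kg + 98 kg = 16,846 kg (over)
Week 44–Week 49: 4,485 kg + 5,040 kg + 491 kg + 128 kg + 98 kg + 38 kg = 10,280 kg (under)
Week 45–Week 50: 5,040 kg + 491 kg + 128 kg + 98 kg + 38 kg + 446 kg = 6,241 kg (under)
Week 46–Week 51: 491 kg + 128 kg + 98 kg + 38 kg + 446 kg + 77 kg = 1,278 kg (under)
2 windows exceed the threshold.

2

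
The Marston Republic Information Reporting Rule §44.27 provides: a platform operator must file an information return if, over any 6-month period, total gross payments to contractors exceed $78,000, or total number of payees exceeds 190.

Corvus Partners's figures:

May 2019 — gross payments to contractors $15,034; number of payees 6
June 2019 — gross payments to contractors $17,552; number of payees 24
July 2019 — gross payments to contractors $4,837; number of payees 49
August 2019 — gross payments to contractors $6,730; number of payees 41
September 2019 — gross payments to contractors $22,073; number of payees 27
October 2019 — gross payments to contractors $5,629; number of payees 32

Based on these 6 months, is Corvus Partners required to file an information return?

No

Total gross payments to contractors: $15,034 + $17,552 + $4,837 + $6,730 + $22,073 + $5,629 = $71,855 (≤ $78,000).
Total number of payees: 6 + 24 + 49 + 41 + 27 + 32 = 179 (≤ 190).
The test is 'or': neither threshold is exceeded.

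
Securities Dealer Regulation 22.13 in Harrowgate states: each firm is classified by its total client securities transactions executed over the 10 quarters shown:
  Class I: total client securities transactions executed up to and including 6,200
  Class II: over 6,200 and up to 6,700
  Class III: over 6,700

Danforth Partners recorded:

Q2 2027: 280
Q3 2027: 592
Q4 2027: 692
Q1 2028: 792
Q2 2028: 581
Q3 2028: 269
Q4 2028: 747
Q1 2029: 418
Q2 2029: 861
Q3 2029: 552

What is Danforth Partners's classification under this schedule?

Total client securities transactions executed: 280 + 592 + 692 + 792 + 581 + 269 + 747 + 418 + 861 + 552 = 5,784.
5,784 ≤ 6,200, so Class I applies.

Class I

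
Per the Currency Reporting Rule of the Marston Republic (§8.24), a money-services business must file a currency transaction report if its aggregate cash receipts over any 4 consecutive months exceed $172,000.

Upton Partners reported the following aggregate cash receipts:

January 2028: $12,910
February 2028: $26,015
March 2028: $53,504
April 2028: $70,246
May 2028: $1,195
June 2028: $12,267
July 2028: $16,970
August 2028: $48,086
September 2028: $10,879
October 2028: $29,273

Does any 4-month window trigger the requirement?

No

January 2028–April 2028: $12,910 + $26,015 + $53,504 + $70,246 = $162,675 (under)
February 2028–May 2028: $26,015 + $53,504 + $70,246 + $1,195 = $150,960 (under)
March 2028–June 2028: $53,504 + $70,246 + $1,195 + $12,267 = $137,212 (under)
April 2028–July 2028: $70,246 + $1,195 + $12,267 + $16,970 = $100,678 (under)
May 2028–August 2028: $1,195 + $12,267 + $16,970 + $48,086 = $78,518 (under)
June 2028–September 2028: $12,267 + $16,970 + $48,086 + $10,879 = $88,202 (under)
July 2028–October 2028: $16,970 + $48,086 + $10,879 + $29,273 = $105,208 (under)
No window exceeds $172,000.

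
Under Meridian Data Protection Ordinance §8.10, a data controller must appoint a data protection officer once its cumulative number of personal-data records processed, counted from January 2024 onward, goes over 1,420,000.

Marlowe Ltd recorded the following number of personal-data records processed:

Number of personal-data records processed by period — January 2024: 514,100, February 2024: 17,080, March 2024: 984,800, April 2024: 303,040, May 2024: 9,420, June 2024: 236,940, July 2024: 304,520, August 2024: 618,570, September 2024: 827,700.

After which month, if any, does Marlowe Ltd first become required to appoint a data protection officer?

Through January 2024: 514,100
Through February 2024: 531,180
Through March 2024: 1,515,980 ← exceeds threshold

March 2024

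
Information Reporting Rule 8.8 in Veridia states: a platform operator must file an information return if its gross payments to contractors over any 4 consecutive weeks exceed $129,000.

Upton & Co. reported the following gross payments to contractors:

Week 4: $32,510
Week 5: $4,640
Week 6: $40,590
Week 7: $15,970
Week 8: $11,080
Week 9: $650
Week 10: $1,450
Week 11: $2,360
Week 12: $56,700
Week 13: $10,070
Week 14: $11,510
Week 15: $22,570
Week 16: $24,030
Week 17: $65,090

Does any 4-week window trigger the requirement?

Week 4–Week 7: $32,510 + $4,640 + $40,590 + $15,970 = $93,710 (under)
Week 5–Week 8: $4,640 + $40,590 + $15,970 + $11,080 = $72,280 (under)
Week 6–Week 9: $40,590 + $15,970 + $11,080 + $650 = $68,290 (under)
Week 7–Week 10: $15,970 + $11,080 + $650 + $1,450 = $29,150 (under)
Week 8–Week 11: $11,080 + $650 + $1,450 + $2,360 = $15,540 (under)
Week 9–Week 12: $650 + $1,450 + $2,360 + $56,700 = $61,160 (under)
Week 10–Week 13: $1,450 + $2,360 + $56,700 + $10,070 = $70,580 (under)
Week 11–Week 14: $2,360 + $56,700 + $10,070 + $11,510 = $80,640 (under)
Week 12–Week 15: $56,700 + $10,070 + $11,510 + $22,570 = $100,850 (under)
Week 13–Week 16: $10,070 + $11,510 + $22,570 + $24,030 = $68,180 (under)
Week 14–Week 17: $11,510 + $22,570 + $24,030 + $65,090 = $123,200 (under)
No window exceeds $129,000.

No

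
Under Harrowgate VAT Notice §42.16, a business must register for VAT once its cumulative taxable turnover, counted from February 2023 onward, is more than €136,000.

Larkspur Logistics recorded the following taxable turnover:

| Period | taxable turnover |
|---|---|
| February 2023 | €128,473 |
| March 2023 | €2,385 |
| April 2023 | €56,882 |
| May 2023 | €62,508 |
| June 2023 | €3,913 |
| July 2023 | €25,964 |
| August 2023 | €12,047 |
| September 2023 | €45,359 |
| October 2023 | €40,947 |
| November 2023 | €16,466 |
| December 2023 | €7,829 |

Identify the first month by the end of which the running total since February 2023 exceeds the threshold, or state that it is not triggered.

Through February 2023: €128,473
Through March 2023: €130,858
Through April 2023: €187,740 ← exceeds threshold

April 2023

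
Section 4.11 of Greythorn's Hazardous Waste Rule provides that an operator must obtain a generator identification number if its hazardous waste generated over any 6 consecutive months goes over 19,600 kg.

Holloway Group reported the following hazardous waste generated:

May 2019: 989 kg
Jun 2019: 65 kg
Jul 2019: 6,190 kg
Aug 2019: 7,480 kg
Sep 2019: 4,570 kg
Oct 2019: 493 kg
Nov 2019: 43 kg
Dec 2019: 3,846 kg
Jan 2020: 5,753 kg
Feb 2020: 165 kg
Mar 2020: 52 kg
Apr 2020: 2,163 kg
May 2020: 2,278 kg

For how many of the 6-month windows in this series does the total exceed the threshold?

3

May 2019–Oct 2019: 989 kg + 65 kg + 6,190 kg + 7,480 kg + 4,570 kg + 493 kg = 19,787 kg (over)
Jun 2019–Nov 2019: 65 kg + 6,190 kg + 7,480 kg + 4,570 kg + 493 kg + 43 kg = 18,841 kg (under)
Jul 2019–Dec 2019: 6,190 kg + 7,480 kg + 4,570 kg + 493 kg + 43 kg + 3,846 kg = 22,622 kg (over)
Aug 2019–Jan 2020: 7,480 kg + 4,570 kg + 493 kg + 43 kg + 3,846 kg + 5,753 kg = 22,185 kg (over)
Sep 2019–Feb 2020: 4,570 kg + 493 kg + 43 kg + 3,846 kg + 5,753 kg + 165 kg = 14,870 kg (under)
Oct 2019–Mar 2020: 493 kg + 43 kg + 3,846 kg + 5,753 kg + 165 kg + 52 kg = 10,352 kg (under)
Nov 2019–Apr 2020: 43 kg + 3,846 kg + 5,753 kg + 165 kg + 52 kg + 2,163 kg = 12,022 kg (under)
Dec 2019–May 2020: 3,846 kg + 5,753 kg + 165 kg + 52 kg + 2,163 kg + 2,278 kg = 14,257 kg (under)
3 windows exceed the threshold.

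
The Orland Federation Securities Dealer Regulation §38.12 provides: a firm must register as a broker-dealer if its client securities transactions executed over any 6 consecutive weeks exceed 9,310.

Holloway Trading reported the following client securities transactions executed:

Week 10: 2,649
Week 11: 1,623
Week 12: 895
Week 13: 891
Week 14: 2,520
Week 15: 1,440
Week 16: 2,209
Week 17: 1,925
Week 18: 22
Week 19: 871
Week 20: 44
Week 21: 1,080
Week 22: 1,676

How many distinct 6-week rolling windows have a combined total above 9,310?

Week 10–Week 15: 2,649 + 1,623 + 895 + 891 + 2,520 + 1,440 = 10,018 (over)
Week 11–Week 16: 1,623 + 895 + 891 + 2,520 + 1,440 + 2,209 = 9,578 (over)
Week 12–Week 17: 895 + 891 + 2,520 + 1,440 + 2,209 + 1,925 = 9,880 (over)
Week 13–Week 18: 891 + 2,520 + 1,440 + 2,209 + 1,925 + 22 = 9,007 (under)
Week 14–Week 19: 2,520 + 1,440 + 2,209 + 1,925 + 22 + 871 = 8,987 (under)
Week 15–Week 20: 1,440 + 2,209 + 1,925 + 22 + 871 + 44 = 6,511 (under)
Week 16–Week 21: 2,209 + 1,925 + 22 + 871 + 44 + 1,080 = 6,151 (under)
Week 17–Week 22: 1,925 + 22 + 871 + 44 + 1,080 + 1,676 = 5,618 (under)
3 windows exceed the threshold.

3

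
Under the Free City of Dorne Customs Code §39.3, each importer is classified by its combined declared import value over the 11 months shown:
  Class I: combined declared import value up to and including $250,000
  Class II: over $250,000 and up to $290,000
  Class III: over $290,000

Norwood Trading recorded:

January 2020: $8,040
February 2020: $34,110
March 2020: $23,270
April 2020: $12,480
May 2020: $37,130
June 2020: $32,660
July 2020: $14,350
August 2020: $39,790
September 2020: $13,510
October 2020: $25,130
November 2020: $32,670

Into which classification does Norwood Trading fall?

Class II

Combined declared import value: $8,040 + $34,110 + $23,270 + $12,480 + $37,130 + $32,660 + $14,350 + $39,790 + $13,510 + $25,130 + $32,670 = $273,140.
$250,000 < $273,140 ≤ $290,000, so Class II applies.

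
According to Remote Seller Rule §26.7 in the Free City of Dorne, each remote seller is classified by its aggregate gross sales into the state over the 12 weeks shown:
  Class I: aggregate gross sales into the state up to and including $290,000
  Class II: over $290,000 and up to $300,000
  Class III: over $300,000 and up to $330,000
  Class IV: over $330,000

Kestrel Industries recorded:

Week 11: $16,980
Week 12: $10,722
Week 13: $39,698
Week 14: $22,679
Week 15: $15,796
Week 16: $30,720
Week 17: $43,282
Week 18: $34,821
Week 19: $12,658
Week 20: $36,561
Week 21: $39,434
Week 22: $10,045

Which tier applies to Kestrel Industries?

Aggregate gross sales into the state: $16,980 + $10,722 + $39,698 + $22,679 + $15,796 + $30,720 + $43,282 + $34,821 + $12,658 + $36,561 + $39,434 + $10,045 = $313,396.
$300,000 < $313,396 ≤ $330,000, so Class III applies.

Class III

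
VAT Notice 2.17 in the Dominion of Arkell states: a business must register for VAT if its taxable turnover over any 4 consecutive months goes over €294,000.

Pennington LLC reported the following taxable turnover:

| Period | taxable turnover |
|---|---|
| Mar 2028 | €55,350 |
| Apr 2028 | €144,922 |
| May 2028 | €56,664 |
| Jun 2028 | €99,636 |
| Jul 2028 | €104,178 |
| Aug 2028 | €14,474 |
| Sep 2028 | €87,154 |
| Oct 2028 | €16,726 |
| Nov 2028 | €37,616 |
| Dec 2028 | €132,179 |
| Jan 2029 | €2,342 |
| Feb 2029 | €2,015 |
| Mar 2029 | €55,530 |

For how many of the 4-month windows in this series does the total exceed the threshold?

Mar 2028–Jun 2028: €55,350 + €144,922 + €56,664 + €99,636 = €356,572 (over)
Apr 2028–Jul 2028: €144,922 + €56,664 + €99,636 + €104,178 = €405,400 (over)
May 2028–Aug 2028: €56,664 + €99,636 + €104,178 + €14,474 = €274,952 (under)
Jun 2028–Sep 2028: €99,636 + €104,178 + €14,474 + €87,154 = €305,442 (over)
Jul 2028–Oct 2028: €104,178 + €14,474 + €87,154 + €16,726 = €222,532 (under)
Aug 2028–Nov 2028: €14,474 + €87,154 + €16,726 + €37,616 = €155,970 (under)
Sep 2028–Dec 2028: €87,154 + €16,726 + €37,616 + €132,179 = €273,675 (under)
Oct 2028–Jan 2029: €16,726 + €37,616 + €132,179 + €2,342 = €188,863 (under)
Nov 2028–Feb 2029: €37,616 + €132,179 + €2,342 + €2,015 = €174,152 (under)
Dec 2028–Mar 2029: €132,179 + €2,342 + €2,015 + €55,530 = €192,066 (under)
3 windows exceed the threshold.

3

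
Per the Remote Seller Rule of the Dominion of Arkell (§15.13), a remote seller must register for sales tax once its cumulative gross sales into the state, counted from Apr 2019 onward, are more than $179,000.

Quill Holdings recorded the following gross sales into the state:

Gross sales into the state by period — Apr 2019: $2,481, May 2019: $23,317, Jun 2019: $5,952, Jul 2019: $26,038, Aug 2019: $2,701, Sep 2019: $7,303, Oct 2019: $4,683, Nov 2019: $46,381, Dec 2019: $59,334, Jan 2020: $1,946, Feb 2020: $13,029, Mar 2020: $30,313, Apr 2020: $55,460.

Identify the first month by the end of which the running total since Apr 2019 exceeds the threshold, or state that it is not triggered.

Through Apr 2019: $2,481
Through May 2019: $25,798
Through Jun 2019: $31,750
Through Jul 2019: $57,788
Through Aug 2019: $60,489
Through Sep 2019: $67,792
Through Oct 2019: $72,475
Through Nov 2019: $118,856
Through Dec 2019: $178,190
Through Jan 2020: $180,136 ← exceeds threshold

Jan 2020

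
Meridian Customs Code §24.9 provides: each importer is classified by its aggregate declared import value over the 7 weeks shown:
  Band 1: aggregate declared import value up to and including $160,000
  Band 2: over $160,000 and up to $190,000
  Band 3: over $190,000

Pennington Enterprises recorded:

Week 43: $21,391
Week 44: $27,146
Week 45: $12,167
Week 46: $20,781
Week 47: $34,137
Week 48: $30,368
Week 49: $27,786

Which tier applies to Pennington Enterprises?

Band 2

Aggregate declared import value: $21,391 + $27,146 + $12,167 + $20,781 + $34,137 + $30,368 + $27,786 = $173,776.
$160,000 < $173,776 ≤ $190,000, so Band 2 applies.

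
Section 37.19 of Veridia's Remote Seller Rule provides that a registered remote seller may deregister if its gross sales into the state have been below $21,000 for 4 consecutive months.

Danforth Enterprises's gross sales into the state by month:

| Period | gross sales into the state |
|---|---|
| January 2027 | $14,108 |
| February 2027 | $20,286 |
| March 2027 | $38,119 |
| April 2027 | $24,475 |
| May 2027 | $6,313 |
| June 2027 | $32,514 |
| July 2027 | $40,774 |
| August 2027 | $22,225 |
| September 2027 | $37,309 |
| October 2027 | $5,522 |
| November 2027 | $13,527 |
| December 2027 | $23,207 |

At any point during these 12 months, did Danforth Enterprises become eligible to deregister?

Months below $21,000: January 2027, February 2027, May 2027, October 2027, November 2027.
Longest run of consecutive months below the threshold: 2.
2 < 4, so Danforth Enterprises never became eligible.

No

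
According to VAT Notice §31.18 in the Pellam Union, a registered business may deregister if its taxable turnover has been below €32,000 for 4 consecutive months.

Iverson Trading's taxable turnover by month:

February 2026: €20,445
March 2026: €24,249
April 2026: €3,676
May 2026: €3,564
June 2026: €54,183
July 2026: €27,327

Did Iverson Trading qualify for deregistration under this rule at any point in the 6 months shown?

Yes

Months below €32,000: February 2026, March 2026, April 2026, May 2026, July 2026.
Longest run of consecutive months below the threshold: 4.
4 ≥ 4, so Iverson Trading became eligible.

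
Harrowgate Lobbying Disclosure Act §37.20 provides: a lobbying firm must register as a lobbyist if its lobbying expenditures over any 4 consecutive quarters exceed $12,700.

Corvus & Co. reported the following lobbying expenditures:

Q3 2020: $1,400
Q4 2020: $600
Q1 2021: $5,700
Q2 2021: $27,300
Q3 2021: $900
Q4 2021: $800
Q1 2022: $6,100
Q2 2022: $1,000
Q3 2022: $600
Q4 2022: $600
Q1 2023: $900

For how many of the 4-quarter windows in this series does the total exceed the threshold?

Q3 2020–Q2 2021: $1,400 + $600 + $5,700 + $27,300 = $35,000 (over)
Q4 2020–Q3 2021: $600 + $5,700 + $27,300 + $900 = $34,500 (over)
Q1 2021–Q4 2021: $5,700 + $27,300 + $900 + $800 = $34,700 (over)
Q2 2021–Q1 2022: $27,300 + $900 + $800 + $6,100 = $35,100 (over)
Q3 2021–Q2 2022: $900 + $800 + $6,100 + $1,000 = $8,800 (under)
Q4 2021–Q3 2022: $800 + $6,100 + $1,000 + $600 = $8,500 (under)
Q1 2022–Q4 2022: $6,100 + $1,000 + $600 + $600 = $8,300 (under)
Q2 2022–Q1 2023: $1,000 + $600 + $600 + $900 = $3,100 (under)
4 windows exceed the threshold.

4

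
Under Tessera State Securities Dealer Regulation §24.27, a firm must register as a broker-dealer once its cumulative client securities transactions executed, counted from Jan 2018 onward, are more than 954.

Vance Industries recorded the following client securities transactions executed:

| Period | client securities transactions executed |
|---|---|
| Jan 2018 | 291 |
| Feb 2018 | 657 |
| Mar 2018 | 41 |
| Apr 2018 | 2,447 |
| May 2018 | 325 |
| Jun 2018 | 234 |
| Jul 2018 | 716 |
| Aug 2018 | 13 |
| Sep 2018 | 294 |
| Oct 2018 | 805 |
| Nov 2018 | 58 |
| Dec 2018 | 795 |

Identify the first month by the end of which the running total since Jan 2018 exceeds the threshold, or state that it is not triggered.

Mar 2018

Through Jan 2018: 291
Through Feb 2018: 948
Through Mar 2018: 989 ← exceeds threshold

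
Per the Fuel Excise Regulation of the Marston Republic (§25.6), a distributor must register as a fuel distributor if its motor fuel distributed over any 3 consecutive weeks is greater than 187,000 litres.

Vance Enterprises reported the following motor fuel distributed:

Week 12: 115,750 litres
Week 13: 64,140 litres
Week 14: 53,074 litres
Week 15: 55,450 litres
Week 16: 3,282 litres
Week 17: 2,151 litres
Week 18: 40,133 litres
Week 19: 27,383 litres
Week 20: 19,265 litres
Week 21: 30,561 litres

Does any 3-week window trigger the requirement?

Yes

Week 12–Week 14: 115,750 litres + 64,140 litres + 53,074 litres = 232,964 litres (over)
Week 13–Week 15: 64,140 litres + 53,074 litres + 55,450 litres = 172,664 litres (under)
Week 14–Week 16: 53,074 litres + 55,450 litres + 3,282 litres = 111,806 litres (under)
Week 15–Week 17: 55,450 litres + 3,282 litres + 2,151 litres = 60,883 litres (under)
Week 16–Week 18: 3,282 litres + 2,151 litres + 40,133 litres = 45,566 litres (under)
Week 17–Week 19: 2,151 litres + 40,133 litres + 27,383 litres = 69,667 litres (under)
Week 18–Week 20: 40,133 litres + 27,383 litres + 19,265 litres = 86,781 litres (under)
Week 19–Week 21: 27,383 litres + 19,265 litres + 30,561 litres = 77,209 litres (under)
At least one window exceeds 187,000 litres.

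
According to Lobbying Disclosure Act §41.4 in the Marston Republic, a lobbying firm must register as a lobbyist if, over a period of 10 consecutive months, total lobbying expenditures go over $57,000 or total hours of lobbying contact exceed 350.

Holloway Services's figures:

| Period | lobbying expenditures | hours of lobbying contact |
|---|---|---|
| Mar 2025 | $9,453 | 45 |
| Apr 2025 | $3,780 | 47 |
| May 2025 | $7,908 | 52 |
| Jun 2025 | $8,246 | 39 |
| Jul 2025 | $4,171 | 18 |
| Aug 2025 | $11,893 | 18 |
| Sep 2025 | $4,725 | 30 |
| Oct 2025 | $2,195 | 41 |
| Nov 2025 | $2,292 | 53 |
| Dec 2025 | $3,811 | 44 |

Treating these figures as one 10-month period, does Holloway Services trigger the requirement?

Total lobbying expenditures: $9,453 + $3,780 + $7,908 + $8,246 + $4,171 + $11,893 + $4,725 + $2,195 + $2,292 + $3,811 = $58,474 (> $57,000).
Total hours of lobbying contact: 45 + 47 + 52 + 39 + 18 + 18 + 30 + 41 + 53 + 44 = 387 (> 350).
The test is 'or': at least one threshold is exceeded.

Yes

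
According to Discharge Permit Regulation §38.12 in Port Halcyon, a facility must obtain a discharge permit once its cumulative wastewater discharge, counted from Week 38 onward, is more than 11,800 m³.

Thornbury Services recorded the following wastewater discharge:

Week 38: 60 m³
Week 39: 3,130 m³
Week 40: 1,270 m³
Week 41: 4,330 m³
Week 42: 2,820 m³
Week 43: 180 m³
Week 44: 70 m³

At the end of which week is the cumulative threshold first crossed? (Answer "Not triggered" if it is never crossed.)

Week 44

Through Week 38: 60 m³
Through Week 39: 3,190 m³
Through Week 40: 4,460 m³
Through Week 41: 8,790 m³
Through Week 42: 11,610 m³
Through Week 43: 11,790 m³
Through Week 44: 11,860 m³ ← exceeds threshold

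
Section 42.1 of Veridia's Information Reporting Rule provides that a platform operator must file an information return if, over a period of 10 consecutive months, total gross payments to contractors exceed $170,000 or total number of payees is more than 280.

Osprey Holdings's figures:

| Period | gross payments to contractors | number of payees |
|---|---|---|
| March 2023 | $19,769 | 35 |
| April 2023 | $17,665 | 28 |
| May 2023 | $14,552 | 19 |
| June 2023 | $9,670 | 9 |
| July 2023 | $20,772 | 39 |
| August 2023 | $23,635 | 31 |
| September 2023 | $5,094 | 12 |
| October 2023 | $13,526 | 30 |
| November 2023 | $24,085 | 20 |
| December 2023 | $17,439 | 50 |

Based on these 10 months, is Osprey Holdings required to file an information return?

Total gross payments to contractors: $19,769 + $17,665 + $14,552 + $9,670 + $20,772 + $23,635 + $5,094 + $13,526 + $24,085 + $17,439 = $166,207 (≤ $170,000).
Total number of payees: 35 + 28 + 19 + 9 + 39 + 31 + 12 + 30 + 20 + 50 = 273 (≤ 280).
The test is 'or': neither threshold is exceeded.

No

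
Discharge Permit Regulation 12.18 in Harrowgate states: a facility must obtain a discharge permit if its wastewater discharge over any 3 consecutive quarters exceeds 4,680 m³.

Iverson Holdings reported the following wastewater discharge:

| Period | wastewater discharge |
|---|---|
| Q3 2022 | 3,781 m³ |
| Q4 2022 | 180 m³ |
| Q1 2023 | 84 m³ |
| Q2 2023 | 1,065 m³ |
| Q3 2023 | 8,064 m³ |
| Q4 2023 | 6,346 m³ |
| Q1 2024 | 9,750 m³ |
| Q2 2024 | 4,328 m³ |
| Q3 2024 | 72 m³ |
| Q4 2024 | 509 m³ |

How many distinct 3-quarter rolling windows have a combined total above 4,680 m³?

6

Q3 2022–Q1 2023: 3,781 m³ + 180 m³ + 84 m³ = 4,045 m³ (under)
Q4 2022–Q2 2023: 180 m³ + 84 m³ + 1,065 m³ = 1,329 m³ (under)
Q1 2023–Q3 2023: 84 m³ + 1,065 m³ + 8,064 m³ = 9,213 m³ (over)
Q2 2023–Q4 2023: 1,065 m³ + 8,064 m³ + 6,346 m³ = 15,475 m³ (over)
Q3 2023–Q1 2024: 8,064 m³ + 6,346 m³ + 9,750 m³ = 24,160 m³ (over)
Q4 2023–Q2 2024: 6,346 m³ + 9,750 m³ + 4,328 m³ = 20,424 m³ (over)
Q1 2024–Q3 2024: 9,750 m³ + 4,328 m³ + 72 m³ = 14,150 m³ (over)
Q2 2024–Q4 2024: 4,328 m³ + 72 m³ + 509 m³ = 4,909 m³ (over)
6 windows exceed the threshold.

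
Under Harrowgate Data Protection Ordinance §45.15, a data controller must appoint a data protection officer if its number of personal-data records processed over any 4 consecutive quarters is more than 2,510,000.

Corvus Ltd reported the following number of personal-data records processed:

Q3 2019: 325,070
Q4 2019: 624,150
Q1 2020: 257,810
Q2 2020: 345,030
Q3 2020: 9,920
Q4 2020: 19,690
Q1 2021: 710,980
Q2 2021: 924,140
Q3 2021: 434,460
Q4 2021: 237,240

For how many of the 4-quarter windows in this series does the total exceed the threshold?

Q3 2019–Q2 2020: 325,070 + 624,150 + 257,810 + 345,030 = 1,552,060 (under)
Q4 2019–Q3 2020: 624,150 + 257,810 + 345,030 + 9,920 = 1,236,910 (under)
Q1 2020–Q4 2020: 257,810 + 345,030 + 9,920 + 19,690 = 632,450 (under)
Q2 2020–Q1 2021: 345,030 + 9,920 + 19,690 + 710,980 = 1,085,620 (under)
Q3 2020–Q2 2021: 9,920 + 19,690 + 710,980 + 924,140 = 1,664,730 (under)
Q4 2020–Q3 2021: 19,690 + 710,980 + 924,140 + 434,460 = 2,089,270 (under)
Q1 2021–Q4 2021: 710,980 + 924,140 + 434,460 + 237,240 = 2,306,820 (under)
0 windows exceed the threshold.

0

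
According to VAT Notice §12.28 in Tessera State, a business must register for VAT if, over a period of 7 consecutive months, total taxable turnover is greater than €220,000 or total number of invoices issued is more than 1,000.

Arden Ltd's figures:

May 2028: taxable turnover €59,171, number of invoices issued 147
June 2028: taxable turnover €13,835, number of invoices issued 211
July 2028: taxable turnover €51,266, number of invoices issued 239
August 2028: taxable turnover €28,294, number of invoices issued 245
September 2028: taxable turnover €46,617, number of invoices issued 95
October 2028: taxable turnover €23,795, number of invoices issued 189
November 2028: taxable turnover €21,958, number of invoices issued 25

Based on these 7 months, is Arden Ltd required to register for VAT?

Yes

Total taxable turnover: €59,171 + €13,835 + €51,266 + €28,294 + €46,617 + €23,795 + €21,958 = €244,936 (> €220,000).
Total number of invoices issued: 147 + 211 + 239 + 245 + 95 + 189 + 25 = 1,151 (> 1,000).
The test is 'or': at least one threshold is exceeded.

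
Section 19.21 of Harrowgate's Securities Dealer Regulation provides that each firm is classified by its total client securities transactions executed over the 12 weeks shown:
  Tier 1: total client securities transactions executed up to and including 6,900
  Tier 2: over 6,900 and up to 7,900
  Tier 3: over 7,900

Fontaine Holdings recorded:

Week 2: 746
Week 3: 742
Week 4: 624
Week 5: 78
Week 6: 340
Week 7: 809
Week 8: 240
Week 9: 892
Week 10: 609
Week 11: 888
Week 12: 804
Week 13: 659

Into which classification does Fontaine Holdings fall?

Total client securities transactions executed: 746 + 742 + 624 + 78 + 340 + 809 + 240 + 892 + 609 + 888 + 804 + 659 = 7,431.
6,900 < 7,431 ≤ 7,900, so Tier 2 applies.

Tier 2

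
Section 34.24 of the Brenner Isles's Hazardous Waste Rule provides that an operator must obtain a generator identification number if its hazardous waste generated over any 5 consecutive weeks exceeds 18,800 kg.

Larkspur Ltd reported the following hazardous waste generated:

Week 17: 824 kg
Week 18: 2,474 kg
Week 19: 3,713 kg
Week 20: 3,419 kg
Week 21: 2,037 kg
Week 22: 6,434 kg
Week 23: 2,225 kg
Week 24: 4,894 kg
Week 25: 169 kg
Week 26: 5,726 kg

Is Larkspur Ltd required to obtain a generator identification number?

Week 17–Week 21: 824 kg + 2,474 kg + 3,713 kg + 3,419 kg + 2,037 kg = 12,467 kg (under)
Week 18–Week 22: 2,474 kg + 3,713 kg + 3,419 kg + 2,037 kg + 6,434 kg = 18,077 kg (under)
Week 19–Week 23: 3,713 kg + 3,419 kg + 2,037 kg + 6,434 kg + 2,225 kg = 17,828 kg (under)
Week 20–Week 24: 3,419 kg + 2,037 kg + 6,434 kg + 2,225 kg + 4,894 kg = 19,009 kg (over)
Week 21–Week 25: 2,037 kg + 6,434 kg + 2,225 kg + 4,894 kg + 169 kg = 15,759 kg (under)
Week 22–Week 26: 6,434 kg + 2,225 kg + 4,894 kg + 169 kg + 5,726 kg = 19,448 kg (over)
At least one window exceeds 18,800 kg.

Yes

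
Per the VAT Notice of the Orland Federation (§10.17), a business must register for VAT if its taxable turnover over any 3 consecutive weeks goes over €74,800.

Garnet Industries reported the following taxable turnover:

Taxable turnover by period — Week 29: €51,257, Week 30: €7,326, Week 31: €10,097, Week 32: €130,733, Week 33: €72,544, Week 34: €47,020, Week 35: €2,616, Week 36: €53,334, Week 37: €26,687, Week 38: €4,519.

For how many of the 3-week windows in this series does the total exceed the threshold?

7

Week 29–Week 31: €51,257 + €7,326 + €10,097 = €68,680 (under)
Week 30–Week 32: €7,326 + €10,097 + €130,733 = €148,156 (over)
Week 31–Week 33: €10,097 + €130,733 + €72,544 = €213,374 (over)
Week 32–Week 34: €130,733 + €72,544 + €47,020 = €250,297 (over)
Week 33–Week 35: €72,544 + €47,020 + €2,616 = €122,180 (over)
Week 34–Week 36: €47,020 + €2,616 + €53,334 = €102,970 (over)
Week 35–Week 37: €2,616 + €53,334 + €26,687 = €82,637 (over)
Week 36–Week 38: €53,334 + €26,687 + €4,519 = €84,540 (over)
7 windows exceed the threshold.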